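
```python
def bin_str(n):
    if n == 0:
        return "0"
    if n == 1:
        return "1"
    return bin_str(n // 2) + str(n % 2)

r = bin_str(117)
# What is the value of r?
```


bin_str(117)
= bin_str(58) + "1"
= bin_str(29) + "0" + "1"
= bin_str(14) + "1" + "0" + "1"
= bin_str(7) + "0" + "1" + "0" + "1"
= bin_str(3) + "1" + "0" + "1" + "0" + "1"
= bin_str(1) + "1" + "1" + "0" + "1" + "0" + "1"
= "1" + "1" + "1" + "0" + "1" + "0" + "1"
= "1110101"


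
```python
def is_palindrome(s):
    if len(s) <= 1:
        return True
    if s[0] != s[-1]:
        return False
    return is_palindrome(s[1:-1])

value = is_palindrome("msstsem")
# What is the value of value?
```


is_palindrome("msstsem")
"msstsem": s[0]='m' == s[-1]='m' -> is_palindrome("sstse")
"sstse": s[0]='s' != s[-1]='e' -> False
= False


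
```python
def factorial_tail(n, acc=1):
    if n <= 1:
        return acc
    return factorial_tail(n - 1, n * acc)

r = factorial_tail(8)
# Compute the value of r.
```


factorial_tail(8, 1)
= factorial_tail(7, 8 * 1) = factorial_tail(7, 8)
= factorial_tail(6, 7 * 8) = factorial_tail(6, 56)
= factorial_tail(5, 6 * 56) = factorial_tail(5, 336)
= factorial_tail(4, 5 * 336) = factorial_tail(4, 1680)
= factorial_tail(3, 4 * 1680) = factorial_tail(3, 6720)
= factorial_tail(2, 3 * 6720) = factorial_tail(2, 20160)
= factorial_tail(1, 2 * 20160) = factorial_tail(1, 40320)
n <= 1, return acc = 40320


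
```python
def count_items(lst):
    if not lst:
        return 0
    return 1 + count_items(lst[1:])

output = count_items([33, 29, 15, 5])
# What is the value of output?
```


count_items([33, 29, 15, 5])
= 1 + count_items([29, 15, 5])
= 1 + 1 + count_items([15, 5])
= 1 + 1 + 1 + count_items([5])
= 1 + 1 + 1 + 1 + count_items([])
= 1 + 1 + 1 + 1 + 0
= 4


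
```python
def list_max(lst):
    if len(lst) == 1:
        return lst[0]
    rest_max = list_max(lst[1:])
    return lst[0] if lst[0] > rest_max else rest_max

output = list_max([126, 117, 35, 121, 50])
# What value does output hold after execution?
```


list_max([126, 117, 35, 121, 50])
= compare 126 with list_max([117, 35, 121, 50])
= compare 117 with list_max([35, 121, 50])
= compare 35 with list_max([121, 50])
= compare 121 with list_max([50])
Base: list_max([50]) = 50
compare 121 with 50: max = 121
compare 35 with 121: max = 121
compare 117 with 121: max = 121
compare 126 with 121: max = 126
= 126


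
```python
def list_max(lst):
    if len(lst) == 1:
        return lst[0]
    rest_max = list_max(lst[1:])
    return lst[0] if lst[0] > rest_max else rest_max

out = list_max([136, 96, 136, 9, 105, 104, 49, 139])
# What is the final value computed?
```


list_max([136, 96, 136, 9, 105, 104, 49, 139])
= compare 136 with list_max([96, 136, 9, 105, 104, 49, 139])
= compare 96 with list_max([136, 9, 105, 104, 49, 139])
= compare 136 with list_max([9, 105, 104, 49, 139])
= compare 9 with list_max([105, 104, 49, 139])
= compare 105 with list_max([104, 49, 139])
= compare 104 with list_max([49, 139])
= compare 49 with list_max([139])
Base: list_max([139]) = 139
compare 49 with 139: max = 139
compare 104 with 139: max = 139
compare 105 with 139: max = 139
compare 9 with 139: max = 139
compare 136 with 139: max = 139
compare 96 with 139: max = 139
compare 136 with 139: max = 139
= 139


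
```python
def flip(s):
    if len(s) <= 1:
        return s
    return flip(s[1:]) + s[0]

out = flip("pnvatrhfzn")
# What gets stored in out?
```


flip("pnvatrhfzn")
= flip("nvatrhfzn") + "p"
= flip("vatrhfzn") + "n" + "p"
= flip("atrhfzn") + "v" + "n" + "p"
= flip("trhfzn") + "a" + "v" + "n" + "p"
= flip("rhfzn") + "t" + "a" + "v" + "n" + "p"
= flip("hfzn") + "r" + "t" + "a" + "v" + "n" + "p"
= flip("fzn") + "h" + "r" + "t" + "a" + "v" + "n" + "p"
= flip("zn") + "f" + "h" + "r" + "t" + "a" + "v" + "n" + "p"
= flip("n") + "z" + "f" + "h" + "r" + "t" + "a" + "v" + "n" + "p"
= "n" + "z" + "f" + "h" + "r" + "t" + "a" + "v" + "n" + "p"
= "nzfhrtavnp"


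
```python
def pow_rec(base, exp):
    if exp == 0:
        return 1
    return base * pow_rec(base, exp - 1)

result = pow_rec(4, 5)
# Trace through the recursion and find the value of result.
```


pow_rec(4, 5)
= 4 * pow_rec(4, 4)
= 4 * 4 * pow_rec(4, 3)
= 4 * 4 * 4 * pow_rec(4, 2)
= 4 * 4 * 4 * 4 * pow_rec(4, 1)
= 4 * 4 * 4 * 4 * 4 * pow_rec(4, 0)
= 4 * 4 * 4 * 4 * 4 * 1
= 1024


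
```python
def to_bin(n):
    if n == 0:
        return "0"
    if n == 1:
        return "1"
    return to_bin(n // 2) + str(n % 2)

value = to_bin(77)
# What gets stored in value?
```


to_bin(77)
= to_bin(38) + "1"
= to_bin(19) + "0" + "1"
= to_bin(9) + "1" + "0" + "1"
= to_bin(4) + "1" + "1" + "0" + "1"
= to_bin(2) + "0" + "1" + "1" + "0" + "1"
= to_bin(1) + "0" + "0" + "1" + "1" + "0" + "1"
= "1" + "0" + "0" + "1" + "1" + "0" + "1"
= "1001101"


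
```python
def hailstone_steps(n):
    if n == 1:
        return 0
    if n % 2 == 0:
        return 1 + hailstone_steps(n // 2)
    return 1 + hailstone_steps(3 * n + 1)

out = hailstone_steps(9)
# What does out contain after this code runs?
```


hailstone_steps(9)
9 is odd -> 3*9+1 = 28 -> hailstone_steps(28)
28 is even -> hailstone_steps(14)
14 is even -> hailstone_steps(7)
7 is odd -> 3*7+1 = 22 -> hailstone_steps(22)
22 is even -> hailstone_steps(11)
11 is odd -> 3*11+1 = 34 -> hailstone_steps(34)
34 is even -> hailstone_steps(17)
17 is odd -> 3*17+1 = 52 -> hailstone_steps(52)
52 is even -> hailstone_steps(26)
26 is even -> hailstone_steps(13)
13 is odd -> 3*13+1 = 40 -> hailstone_steps(40)
40 is even -> hailstone_steps(20)
20 is even -> hailstone_steps(10)
10 is even -> hailstone_steps(5)
5 is odd -> 3*5+1 = 16 -> hailstone_steps(16)
16 is even -> hailstone_steps(8)
8 is even -> hailstone_steps(4)
4 is even -> hailstone_steps(2)
2 is even -> hailstone_steps(1)
Reached 1 after 19 steps
= 19


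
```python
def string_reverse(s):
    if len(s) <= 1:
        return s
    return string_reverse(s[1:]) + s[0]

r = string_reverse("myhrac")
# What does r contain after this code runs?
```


string_reverse("myhrac")
= string_reverse("yhrac") + "m"
= string_reverse("hrac") + "y" + "m"
= string_reverse("rac") + "h" + "y" + "m"
= string_reverse("ac") + "r" + "h" + "y" + "m"
= string_reverse("c") + "a" + "r" + "h" + "y" + "m"
= "c" + "a" + "r" + "h" + "y" + "m"
= "carhym"


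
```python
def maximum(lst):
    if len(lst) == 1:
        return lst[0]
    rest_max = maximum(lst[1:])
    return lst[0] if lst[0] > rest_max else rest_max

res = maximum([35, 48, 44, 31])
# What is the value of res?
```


maximum([35, 48, 44, 31])
= compare 35 with maximum([48, 44, 31])
= compare 48 with maximum([44, 31])
= compare 44 with maximum([31])
Base: maximum([31]) = 31
compare 44 with 31: max = 44
compare 48 with 44: max = 48
compare 35 with 48: max = 48
= 48


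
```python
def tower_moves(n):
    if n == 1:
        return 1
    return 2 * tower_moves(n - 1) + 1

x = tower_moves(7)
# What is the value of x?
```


tower_moves(7)
= 2 * tower_moves(6) + 1
= 2 * (2 * tower_moves(5) + 1) + 1
= 2 * (2 * (2 * tower_moves(4) + 1) + 1) + 1
= 2 * (2 * (2 * (2 * tower_moves(3) + 1) + 1) + 1) + 1
= 2 * (2 * (2 * (2 * (2 * tower_moves(2) + 1) + 1) + 1) + 1) + 1
= 2 * (2 * (2 * (2 * (2 * (2 * tower_moves(1) + 1) + 1) + 1) + 1) + 1) + 1
Now compute bottom-up:
tower_moves(1) = 1
tower_moves(2) = 2 * 1 + 1 = 3
tower_moves(3) = 2 * 3 + 1 = 7
tower_moves(4) = 2 * 7 + 1 = 15
tower_moves(5) = 2 * 15 + 1 = 31
tower_moves(6) = 2 * 31 + 1 = 63
tower_moves(7) = 2 * 63 + 1 = 127
= 127


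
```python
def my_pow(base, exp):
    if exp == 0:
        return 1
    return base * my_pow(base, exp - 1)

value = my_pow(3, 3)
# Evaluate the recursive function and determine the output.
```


my_pow(3, 3)
= 3 * my_pow(3, 2)
= 3 * 3 * my_pow(3, 1)
= 3 * 3 * 3 * my_pow(3, 0)
= 3 * 3 * 3 * 1
= 27


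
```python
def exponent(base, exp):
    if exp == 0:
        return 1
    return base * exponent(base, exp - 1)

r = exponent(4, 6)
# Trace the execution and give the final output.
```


exponent(4, 6)
= 4 * exponent(4, 5)
= 4 * 4 * exponent(4, 4)
= 4 * 4 * 4 * exponent(4, 3)
= 4 * 4 * 4 * 4 * exponent(4, 2)
= 4 * 4 * 4 * 4 * 4 * exponent(4, 1)
= 4 * 4 * 4 * 4 * 4 * 4 * exponent(4, 0)
= 4 * 4 * 4 * 4 * 4 * 4 * 1
= 4096


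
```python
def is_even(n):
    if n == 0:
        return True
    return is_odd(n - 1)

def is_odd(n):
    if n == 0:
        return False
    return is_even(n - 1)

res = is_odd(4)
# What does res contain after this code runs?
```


is_odd(4)
= is_even(3)
= is_odd(2)
= is_even(1)
= is_odd(0)
n == 0: return False
= False


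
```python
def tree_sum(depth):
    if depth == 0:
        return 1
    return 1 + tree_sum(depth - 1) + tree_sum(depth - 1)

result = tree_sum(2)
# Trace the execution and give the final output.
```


tree_sum(2)
= 1 + tree_sum(1) + tree_sum(1)
= 1 + 2 * tree_sum(1)
tree_sum(k) = 2^(k+1) - 1
tree_sum(0) = 1
tree_sum(1) = 3
tree_sum(2) = 7
tree_sum(2) = 2^3 - 1 = 7


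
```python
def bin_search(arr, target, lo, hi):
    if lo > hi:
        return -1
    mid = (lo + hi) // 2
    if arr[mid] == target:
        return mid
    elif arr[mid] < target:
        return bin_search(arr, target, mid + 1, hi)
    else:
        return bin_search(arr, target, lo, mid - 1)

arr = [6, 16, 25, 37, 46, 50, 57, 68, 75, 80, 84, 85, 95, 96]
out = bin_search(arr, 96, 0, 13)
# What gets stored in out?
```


bin_search(arr, 96, 0, 13)
lo=0, hi=13, mid=6, arr[mid]=57
57 < 96, search right half
lo=7, hi=13, mid=10, arr[mid]=84
84 < 96, search right half
lo=11, hi=13, mid=12, arr[mid]=95
95 < 96, search right half
lo=13, hi=13, mid=13, arr[mid]=96
arr[13] == 96, found at index 13
= 13


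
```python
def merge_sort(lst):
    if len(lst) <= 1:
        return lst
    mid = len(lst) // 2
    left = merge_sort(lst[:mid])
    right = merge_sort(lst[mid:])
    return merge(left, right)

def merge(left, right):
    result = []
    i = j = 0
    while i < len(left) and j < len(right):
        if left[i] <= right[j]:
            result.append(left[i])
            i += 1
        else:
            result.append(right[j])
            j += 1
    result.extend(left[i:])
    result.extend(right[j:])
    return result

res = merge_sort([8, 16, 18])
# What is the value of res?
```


merge_sort([8, 16, 18])
Split into [8] and [16, 18]
Left sorted: [8]
Right sorted: [16, 18]
Merge [8] and [16, 18]
= [8, 16, 18]


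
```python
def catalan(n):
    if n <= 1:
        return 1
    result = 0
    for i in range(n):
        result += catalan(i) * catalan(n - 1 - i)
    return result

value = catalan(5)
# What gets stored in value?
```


catalan(5)
= sum of catalan(i) * catalan(5-1-i) for i in 0..4
First compute sub-values bottom-up:
  catalan(0) = 1, catalan(1) = 1
  catalan(2) = 1*1 + 1*1 = 2
  catalan(3) = 1*2 + 1*1 + 2*1 = 5
  catalan(4) = 1*5 + 1*2 + 2*1 + 5*1 = 14
Now catalan(5):
  catalan(0)*catalan(4) = 1*14 = 14
  catalan(1)*catalan(3) = 1*5 = 5
  catalan(2)*catalan(2) = 2*2 = 4
  catalan(3)*catalan(1) = 5*1 = 5
  catalan(4)*catalan(0) = 14*1 = 14
= 14 + 5 + 4 + 5 + 14
= 42


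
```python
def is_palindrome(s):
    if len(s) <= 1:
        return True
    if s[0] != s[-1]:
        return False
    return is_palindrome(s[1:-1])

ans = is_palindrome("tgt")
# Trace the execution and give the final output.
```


is_palindrome("tgt")
"tgt": s[0]='t' == s[-1]='t' -> is_palindrome("g")
"g": len <= 1 -> True
= True


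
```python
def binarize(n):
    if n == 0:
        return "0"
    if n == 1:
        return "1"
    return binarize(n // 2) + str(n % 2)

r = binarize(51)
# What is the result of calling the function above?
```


binarize(51)
= binarize(25) + "1"
= binarize(12) + "1" + "1"
= binarize(6) + "0" + "1" + "1"
= binarize(3) + "0" + "0" + "1" + "1"
= binarize(1) + "1" + "0" + "0" + "1" + "1"
= "1" + "1" + "0" + "0" + "1" + "1"
= "110011"


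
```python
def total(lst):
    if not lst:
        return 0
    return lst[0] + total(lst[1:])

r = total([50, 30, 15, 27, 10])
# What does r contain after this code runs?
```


total([50, 30, 15, 27, 10])
= 50 + total([30, 15, 27, 10])
= 50 + 30 + total([15, 27, 10])
= 50 + 30 + 15 + total([27, 10])
= 50 + 30 + 15 + 27 + total([10])
= 50 + 30 + 15 + 27 + 10 + total([])
= 50 + 30 + 15 + 27 + 10 + 0
= 132


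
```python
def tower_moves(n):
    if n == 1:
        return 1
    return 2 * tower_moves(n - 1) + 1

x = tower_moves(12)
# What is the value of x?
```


tower_moves(12)
= 2 * tower_moves(11) + 1
= 2 * (2 * tower_moves(10) + 1) + 1
= 2 * (2 * (2 * tower_moves(9) + 1) + 1) + 1
= 2 * (2 * (2 * (2 * tower_moves(8) + 1) + 1) + 1) + 1
= 2 * (2 * (2 * (2 * (2 * tower_moves(7) + 1) + 1) + 1) + 1) + 1
= 2 * (2 * (2 * (2 * (2 * (2 * tower_moves(6) + 1) + 1) + 1) + 1) + 1) + 1
= 2 * (2 * (2 * (2 * (2 * (2 * (2 * tower_moves(5) + 1) + 1) + 1) + 1) + 1) + 1) + 1
= 2 * (2 * (2 * (2 * (2 * (2 * (2 * (2 * tower_moves(4) + 1) + 1) + 1) + 1) + 1) + 1) + 1) + 1
= 2 * (2 * (2 * (2 * (2 * (2 * (2 * (2 * (2 * tower_moves(3) + 1) + 1) + 1) + 1) + 1) + 1) + 1) + 1) + 1
= 2 * (2 * (2 * (2 * (2 * (2 * (2 * (2 * (2 * (2 * tower_moves(2) + 1) + 1) + 1) + 1) + 1) + 1) + 1) + 1) + 1) + 1
= 2 * (2 * (2 * (2 * (2 * (2 * (2 * (2 * (2 * (2 * (2 * tower_moves(1) + 1) + 1) + 1) + 1) + 1) + 1) + 1) + 1) + 1) + 1) + 1
Now compute bottom-up:
tower_moves(1) = 1
tower_moves(2) = 2 * 1 + 1 = 3
tower_moves(3) = 2 * 3 + 1 = 7
tower_moves(4) = 2 * 7 + 1 = 15
tower_moves(5) = 2 * 15 + 1 = 31
tower_moves(6) = 2 * 31 + 1 = 63
tower_moves(7) = 2 * 63 + 1 = 127
tower_moves(8) = 2 * 127 + 1 = 255
tower_moves(9) = 2 * 255 + 1 = 511
tower_moves(10) = 2 * 511 + 1 = 1023
tower_moves(11) = 2 * 1023 + 1 = 2047
tower_moves(12) = 2 * 2047 + 1 = 4095
= 4095


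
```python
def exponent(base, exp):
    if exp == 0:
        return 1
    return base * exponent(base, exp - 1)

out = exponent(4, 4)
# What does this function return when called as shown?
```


exponent(4, 4)
= 4 * exponent(4, 3)
= 4 * 4 * exponent(4, 2)
= 4 * 4 * 4 * exponent(4, 1)
= 4 * 4 * 4 * 4 * exponent(4, 0)
= 4 * 4 * 4 * 4 * 1
= 256


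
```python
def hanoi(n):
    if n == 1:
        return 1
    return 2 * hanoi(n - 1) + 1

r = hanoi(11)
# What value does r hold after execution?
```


hanoi(11)
= 2 * hanoi(10) + 1
= 2 * (2 * hanoi(9) + 1) + 1
= 2 * (2 * (2 * hanoi(8) + 1) + 1) + 1
= 2 * (2 * (2 * (2 * hanoi(7) + 1) + 1) + 1) + 1
= 2 * (2 * (2 * (2 * (2 * hanoi(6) + 1) + 1) + 1) + 1) + 1
= 2 * (2 * (2 * (2 * (2 * (2 * hanoi(5) + 1) + 1) + 1) + 1) + 1) + 1
= 2 * (2 * (2 * (2 * (2 * (2 * (2 * hanoi(4) + 1) + 1) + 1) + 1) + 1) + 1) + 1
= 2 * (2 * (2 * (2 * (2 * (2 * (2 * (2 * hanoi(3) + 1) + 1) + 1) + 1) + 1) + 1) + 1) + 1
= 2 * (2 * (2 * (2 * (2 * (2 * (2 * (2 * (2 * hanoi(2) + 1) + 1) + 1) + 1) + 1) + 1) + 1) + 1) + 1
= 2 * (2 * (2 * (2 * (2 * (2 * (2 * (2 * (2 * (2 * hanoi(1) + 1) + 1) + 1) + 1) + 1) + 1) + 1) + 1) + 1) + 1
Now compute bottom-up:
hanoi(1) = 1
hanoi(2) = 2 * 1 + 1 = 3
hanoi(3) = 2 * 3 + 1 = 7
hanoi(4) = 2 * 7 + 1 = 15
hanoi(5) = 2 * 15 + 1 = 31
hanoi(6) = 2 * 31 + 1 = 63
hanoi(7) = 2 * 63 + 1 = 127
hanoi(8) = 2 * 127 + 1 = 255
hanoi(9) = 2 * 255 + 1 = 511
hanoi(10) = 2 * 511 + 1 = 1023
hanoi(11) = 2 * 1023 + 1 = 2047
= 2047


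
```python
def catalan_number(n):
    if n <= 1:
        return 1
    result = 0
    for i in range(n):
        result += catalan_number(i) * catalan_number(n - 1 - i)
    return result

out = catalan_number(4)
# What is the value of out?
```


catalan_number(4)
= sum of catalan_number(i) * catalan_number(4-1-i) for i in 0..3
First compute sub-values bottom-up:
  catalan_number(0) = 1, catalan_number(1) = 1
  catalan_number(2) = 1*1 + 1*1 = 2
  catalan_number(3) = 1*2 + 1*1 + 2*1 = 5
Now catalan_number(4):
  catalan_number(0)*catalan_number(3) = 1*5 = 5
  catalan_number(1)*catalan_number(2) = 1*2 = 2
  catalan_number(2)*catalan_number(1) = 2*1 = 2
  catalan_number(3)*catalan_number(0) = 5*1 = 5
= 5 + 2 + 2 + 5
= 14


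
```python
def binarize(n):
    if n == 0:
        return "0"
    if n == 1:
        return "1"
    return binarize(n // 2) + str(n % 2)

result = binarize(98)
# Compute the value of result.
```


binarize(98)
= binarize(49) + "0"
= binarize(24) + "1" + "0"
= binarize(12) + "0" + "1" + "0"
= binarize(6) + "0" + "0" + "1" + "0"
= binarize(3) + "0" + "0" + "0" + "1" + "0"
= binarize(1) + "1" + "0" + "0" + "0" + "1" + "0"
= "1" + "1" + "0" + "0" + "0" + "1" + "0"
= "1100010"


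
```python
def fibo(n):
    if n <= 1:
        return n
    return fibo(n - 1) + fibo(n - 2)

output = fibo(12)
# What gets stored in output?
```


fibo(12)
= fibo(11) + fibo(10)
= (fibo(10) + fibo(9)) + fibo(10)
Computing bottom-up: fibo(0)=0, fibo(1)=1, fibo(2)=1, fibo(3)=2, fibo(4)=3, fibo(5)=5, fibo(6)=8, fibo(7)=13, fibo(8)=21, fibo(9)=34, fibo(10)=55, fibo(11)=89, fibo(12)=144
= 144


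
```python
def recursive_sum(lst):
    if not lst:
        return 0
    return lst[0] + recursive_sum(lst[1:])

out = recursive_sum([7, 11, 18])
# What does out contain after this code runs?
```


recursive_sum([7, 11, 18])
= 7 + recursive_sum([11, 18])
= 7 + 11 + recursive_sum([18])
= 7 + 11 + 18 + recursive_sum([])
= 7 + 11 + 18 + 0
= 36


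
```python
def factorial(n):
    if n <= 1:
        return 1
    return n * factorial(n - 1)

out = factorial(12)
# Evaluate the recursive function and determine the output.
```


factorial(12)
= 12 * factorial(11)
= 12 * 11 * factorial(10)
= 12 * 11 * 10 * factorial(9)
= 12 * 11 * 10 * 9 * factorial(8)
= 12 * 11 * 10 * 9 * 8 * factorial(7)
= 12 * 11 * 10 * 9 * 8 * 7 * factorial(6)
= 12 * 11 * 10 * 9 * 8 * 7 * 6 * factorial(5)
= 12 * 11 * 10 * 9 * 8 * 7 * 6 * 5 * factorial(4)
= 12 * 11 * 10 * 9 * 8 * 7 * 6 * 5 * 4 * factorial(3)
= 12 * 11 * 10 * 9 * 8 * 7 * 6 * 5 * 4 * 3 * factorial(2)
= 12 * 11 * 10 * 9 * 8 * 7 * 6 * 5 * 4 * 3 * 2 * factorial(1)
= 12 * 11 * 10 * 9 * 8 * 7 * 6 * 5 * 4 * 3 * 2 * 1
= 479001600


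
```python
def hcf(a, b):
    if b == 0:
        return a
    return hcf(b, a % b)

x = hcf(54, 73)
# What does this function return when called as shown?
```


hcf(54, 73)
= hcf(73, 54 % 73) = hcf(73, 54)
= hcf(54, 73 % 54) = hcf(54, 19)
= hcf(19, 54 % 19) = hcf(19, 16)
= hcf(16, 19 % 16) = hcf(16, 3)
= hcf(3, 16 % 3) = hcf(3, 1)
= hcf(1, 3 % 1) = hcf(1, 0)
b == 0, return a = 1


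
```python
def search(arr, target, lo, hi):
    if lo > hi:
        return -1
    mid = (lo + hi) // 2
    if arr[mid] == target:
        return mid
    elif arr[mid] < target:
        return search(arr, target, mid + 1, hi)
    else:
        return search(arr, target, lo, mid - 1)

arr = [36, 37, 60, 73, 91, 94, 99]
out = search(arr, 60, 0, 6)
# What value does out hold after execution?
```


search(arr, 60, 0, 6)
lo=0, hi=6, mid=3, arr[mid]=73
73 > 60, search left half
lo=0, hi=2, mid=1, arr[mid]=37
37 < 60, search right half
lo=2, hi=2, mid=2, arr[mid]=60
arr[2] == 60, found at index 2
= 2


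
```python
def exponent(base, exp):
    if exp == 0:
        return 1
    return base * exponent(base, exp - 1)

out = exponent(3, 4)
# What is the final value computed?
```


exponent(3, 4)
= 3 * exponent(3, 3)
= 3 * 3 * exponent(3, 2)
= 3 * 3 * 3 * exponent(3, 1)
= 3 * 3 * 3 * 3 * exponent(3, 0)
= 3 * 3 * 3 * 3 * 1
= 81


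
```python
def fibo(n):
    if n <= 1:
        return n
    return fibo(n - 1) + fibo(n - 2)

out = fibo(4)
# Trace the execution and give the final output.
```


fibo(4)
= fibo(3) + fibo(2)
= (fibo(2) + fibo(1)) + fibo(2)
Computing bottom-up: fibo(0)=0, fibo(1)=1, fibo(2)=1, fibo(3)=2, fibo(4)=3
= 3


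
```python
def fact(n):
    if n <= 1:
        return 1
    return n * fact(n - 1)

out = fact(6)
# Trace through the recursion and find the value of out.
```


fact(6)
= 6 * fact(5)
= 6 * 5 * fact(4)
= 6 * 5 * 4 * fact(3)
= 6 * 5 * 4 * 3 * fact(2)
= 6 * 5 * 4 * 3 * 2 * fact(1)
= 6 * 5 * 4 * 3 * 2 * 1
= 720


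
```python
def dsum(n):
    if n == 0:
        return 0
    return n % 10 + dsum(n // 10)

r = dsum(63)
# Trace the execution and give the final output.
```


dsum(63)
= 3 + dsum(6)
= 3 + 6 + dsum(0)
= 3 + 6 + 0
= 9


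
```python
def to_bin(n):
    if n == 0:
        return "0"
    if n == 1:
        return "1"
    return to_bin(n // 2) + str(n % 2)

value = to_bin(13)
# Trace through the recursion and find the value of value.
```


to_bin(13)
= to_bin(6) + "1"
= to_bin(3) + "0" + "1"
= to_bin(1) + "1" + "0" + "1"
= "1" + "1" + "0" + "1"
= "1101"


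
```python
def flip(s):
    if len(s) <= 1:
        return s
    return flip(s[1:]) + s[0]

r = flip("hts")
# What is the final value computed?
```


flip("hts")
= flip("ts") + "h"
= flip("s") + "t" + "h"
= "s" + "t" + "h"
= "sth"


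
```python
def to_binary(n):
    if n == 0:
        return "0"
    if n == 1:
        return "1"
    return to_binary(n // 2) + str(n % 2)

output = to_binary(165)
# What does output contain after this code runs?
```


to_binary(165)
= to_binary(82) + "1"
= to_binary(41) + "0" + "1"
= to_binary(20) + "1" + "0" + "1"
= to_binary(10) + "0" + "1" + "0" + "1"
= to_binary(5) + "0" + "0" + "1" + "0" + "1"
= to_binary(2) + "1" + "0" + "0" + "1" + "0" + "1"
= to_binary(1) + "0" + "1" + "0" + "0" + "1" + "0" + "1"
= "1" + "0" + "1" + "0" + "0" + "1" + "0" + "1"
= "10100101"


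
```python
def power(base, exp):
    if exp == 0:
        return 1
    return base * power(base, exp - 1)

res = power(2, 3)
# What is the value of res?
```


power(2, 3)
= 2 * power(2, 2)
= 2 * 2 * power(2, 1)
= 2 * 2 * 2 * power(2, 0)
= 2 * 2 * 2 * 1
= 8


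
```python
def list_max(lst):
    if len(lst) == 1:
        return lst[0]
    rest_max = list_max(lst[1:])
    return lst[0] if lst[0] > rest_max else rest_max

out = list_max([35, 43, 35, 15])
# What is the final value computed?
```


list_max([35, 43, 35, 15])
= compare 35 with list_max([43, 35, 15])
= compare 43 with list_max([35, 15])
= compare 35 with list_max([15])
Base: list_max([15]) = 15
compare 35 with 15: max = 35
compare 43 with 35: max = 43
compare 35 with 43: max = 43
= 43


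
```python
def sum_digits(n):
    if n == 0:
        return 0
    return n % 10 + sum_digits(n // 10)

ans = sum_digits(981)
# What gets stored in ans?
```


sum_digits(981)
= 1 + sum_digits(98)
= 1 + 8 + sum_digits(9)
= 1 + 8 + 9 + sum_digits(0)
= 1 + 8 + 9 + 0
= 18


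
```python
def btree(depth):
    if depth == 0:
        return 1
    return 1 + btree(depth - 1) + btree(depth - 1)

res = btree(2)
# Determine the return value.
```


btree(2)
= 1 + btree(1) + btree(1)
= 1 + 2 * btree(1)
btree(k) = 2^(k+1) - 1
btree(0) = 1
btree(1) = 3
btree(2) = 7
btree(2) = 2^3 - 1 = 7


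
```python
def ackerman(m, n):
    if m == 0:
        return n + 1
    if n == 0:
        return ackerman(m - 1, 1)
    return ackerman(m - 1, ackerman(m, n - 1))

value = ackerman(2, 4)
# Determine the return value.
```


ackerman(2, 4)
= ackerman(1, ackerman(2, 3))
First compute ackerman(2, 3) = 9
= ackerman(1, 9)
= 11


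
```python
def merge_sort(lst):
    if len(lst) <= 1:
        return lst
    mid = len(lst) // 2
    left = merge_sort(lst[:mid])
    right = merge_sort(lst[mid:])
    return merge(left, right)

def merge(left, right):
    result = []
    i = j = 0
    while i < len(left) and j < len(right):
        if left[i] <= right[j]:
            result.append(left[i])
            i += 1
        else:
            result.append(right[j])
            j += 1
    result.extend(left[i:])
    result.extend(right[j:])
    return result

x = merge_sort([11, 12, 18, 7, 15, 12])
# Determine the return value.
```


merge_sort([11, 12, 18, 7, 15, 12])
Split into [11, 12, 18] and [7, 15, 12]
Left sorted: [11, 12, 18]
Right sorted: [7, 12, 15]
Merge [11, 12, 18] and [7, 12, 15]
= [7, 11, 12, 12, 15, 18]


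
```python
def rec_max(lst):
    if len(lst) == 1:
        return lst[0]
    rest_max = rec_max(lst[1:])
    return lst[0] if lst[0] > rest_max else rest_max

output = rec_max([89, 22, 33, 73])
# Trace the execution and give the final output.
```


rec_max([89, 22, 33, 73])
= compare 89 with rec_max([22, 33, 73])
= compare 22 with rec_max([33, 73])
= compare 33 with rec_max([73])
Base: rec_max([73]) = 73
compare 33 with 73: max = 73
compare 22 with 73: max = 73
compare 89 with 73: max = 89
= 89


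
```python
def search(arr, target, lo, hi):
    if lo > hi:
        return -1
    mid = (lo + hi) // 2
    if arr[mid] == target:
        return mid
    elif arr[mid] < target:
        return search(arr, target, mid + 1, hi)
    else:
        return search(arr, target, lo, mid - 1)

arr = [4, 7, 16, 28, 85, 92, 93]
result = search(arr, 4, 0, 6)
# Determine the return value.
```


search(arr, 4, 0, 6)
lo=0, hi=6, mid=3, arr[mid]=28
28 > 4, search left half
lo=0, hi=2, mid=1, arr[mid]=7
7 > 4, search left half
lo=0, hi=0, mid=0, arr[mid]=4
arr[0] == 4, found at index 0
= 0


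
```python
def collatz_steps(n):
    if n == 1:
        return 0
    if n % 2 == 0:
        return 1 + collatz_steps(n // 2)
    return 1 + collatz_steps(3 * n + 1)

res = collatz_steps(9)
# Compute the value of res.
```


collatz_steps(9)
9 is odd -> 3*9+1 = 28 -> collatz_steps(28)
28 is even -> collatz_steps(14)
14 is even -> collatz_steps(7)
7 is odd -> 3*7+1 = 22 -> collatz_steps(22)
22 is even -> collatz_steps(11)
11 is odd -> 3*11+1 = 34 -> collatz_steps(34)
34 is even -> collatz_steps(17)
17 is odd -> 3*17+1 = 52 -> collatz_steps(52)
52 is even -> collatz_steps(26)
26 is even -> collatz_steps(13)
13 is odd -> 3*13+1 = 40 -> collatz_steps(40)
40 is even -> collatz_steps(20)
20 is even -> collatz_steps(10)
10 is even -> collatz_steps(5)
5 is odd -> 3*5+1 = 16 -> collatz_steps(16)
16 is even -> collatz_steps(8)
8 is even -> collatz_steps(4)
4 is even -> collatz_steps(2)
2 is even -> collatz_steps(1)
Reached 1 after 19 steps
= 19


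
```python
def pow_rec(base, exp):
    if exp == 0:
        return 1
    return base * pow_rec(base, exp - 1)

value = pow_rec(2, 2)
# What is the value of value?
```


pow_rec(2, 2)
= 2 * pow_rec(2, 1)
= 2 * 2 * pow_rec(2, 0)
= 2 * 2 * 1
= 4


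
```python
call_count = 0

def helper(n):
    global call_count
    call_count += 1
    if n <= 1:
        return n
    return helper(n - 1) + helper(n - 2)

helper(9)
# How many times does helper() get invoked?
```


helper(9) calls helper(8) and helper(7); each non-base call branches into two more.
Let C(k) = total number of calls made by helper(k), including the call to helper(k) itself.
Base cases: C(0) = 1, C(1) = 1
Recurrence: C(k) = 1 + C(k-1) + C(k-2)
  C(2) = 1 + C(1) + C(0) = 1 + 1 + 1 = 3
  C(3) = 1 + C(2) + C(1) = 1 + 3 + 1 = 5
  C(4) = 1 + C(3) + C(2) = 1 + 5 + 3 = 9
  C(5) = 1 + C(4) + C(3) = 1 + 9 + 5 = 15
  C(6) = 1 + C(5) + C(4) = 1 + 15 + 9 = 25
  C(7) = 1 + C(6) + C(5) = 1 + 25 + 15 = 41
  C(8) = 1 + C(7) + C(6) = 1 + 41 + 25 = 67
  C(9) = 1 + C(8) + C(7) = 1 + 67 + 41 = 109
Total calls = C(9) = 109


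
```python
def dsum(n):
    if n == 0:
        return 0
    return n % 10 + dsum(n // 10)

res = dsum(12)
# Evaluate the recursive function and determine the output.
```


dsum(12)
= 2 + dsum(1)
= 2 + 1 + dsum(0)
= 2 + 1 + 0
= 3


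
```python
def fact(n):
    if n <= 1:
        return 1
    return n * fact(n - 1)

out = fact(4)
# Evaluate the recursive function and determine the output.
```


fact(4)
= 4 * fact(3)
= 4 * 3 * fact(2)
= 4 * 3 * 2 * fact(1)
= 4 * 3 * 2 * 1
= 24


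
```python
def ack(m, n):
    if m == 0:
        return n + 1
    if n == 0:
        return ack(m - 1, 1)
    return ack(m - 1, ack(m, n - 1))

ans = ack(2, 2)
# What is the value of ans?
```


ack(2, 2)
= ack(1, ack(2, 1))
First compute ack(2, 1) = 5
= ack(1, 5)
= 7


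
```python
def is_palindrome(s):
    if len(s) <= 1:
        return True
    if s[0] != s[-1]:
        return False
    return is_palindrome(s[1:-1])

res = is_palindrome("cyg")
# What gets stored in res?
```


is_palindrome("cyg")
"cyg": s[0]='c' != s[-1]='g' -> False
= False


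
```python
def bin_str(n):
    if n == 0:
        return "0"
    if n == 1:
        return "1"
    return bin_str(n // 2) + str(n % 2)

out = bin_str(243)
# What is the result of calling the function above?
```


bin_str(243)
= bin_str(121) + "1"
= bin_str(60) + "1" + "1"
= bin_str(30) + "0" + "1" + "1"
= bin_str(15) + "0" + "0" + "1" + "1"
= bin_str(7) + "1" + "0" + "0" + "1" + "1"
= bin_str(3) + "1" + "1" + "0" + "0" + "1" + "1"
= bin_str(1) + "1" + "1" + "1" + "0" + "0" + "1" + "1"
= "1" + "1" + "1" + "1" + "0" + "0" + "1" + "1"
= "11110011"


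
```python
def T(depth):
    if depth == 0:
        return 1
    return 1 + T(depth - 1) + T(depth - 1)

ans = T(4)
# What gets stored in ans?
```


T(4)
= 1 + T(3) + T(3)
= 1 + 2 * T(3)
T(k) = 2^(k+1) - 1
T(0) = 1
T(1) = 3
T(2) = 7
T(3) = 15
T(4) = 31
T(4) = 2^5 - 1 = 31


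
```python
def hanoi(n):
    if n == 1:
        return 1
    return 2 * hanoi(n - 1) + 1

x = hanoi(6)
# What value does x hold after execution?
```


hanoi(6)
= 2 * hanoi(5) + 1
= 2 * (2 * hanoi(4) + 1) + 1
= 2 * (2 * (2 * hanoi(3) + 1) + 1) + 1
= 2 * (2 * (2 * (2 * hanoi(2) + 1) + 1) + 1) + 1
= 2 * (2 * (2 * (2 * (2 * hanoi(1) + 1) + 1) + 1) + 1) + 1
Now compute bottom-up:
hanoi(1) = 1
hanoi(2) = 2 * 1 + 1 = 3
hanoi(3) = 2 * 3 + 1 = 7
hanoi(4) = 2 * 7 + 1 = 15
hanoi(5) = 2 * 15 + 1 = 31
hanoi(6) = 2 * 31 + 1 = 63
= 63


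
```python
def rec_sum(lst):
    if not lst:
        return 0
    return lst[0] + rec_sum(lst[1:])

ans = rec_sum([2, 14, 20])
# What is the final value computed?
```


rec_sum([2, 14, 20])
= 2 + rec_sum([14, 20])
= 2 + 14 + rec_sum([20])
= 2 + 14 + 20 + rec_sum([])
= 2 + 14 + 20 + 0
= 36


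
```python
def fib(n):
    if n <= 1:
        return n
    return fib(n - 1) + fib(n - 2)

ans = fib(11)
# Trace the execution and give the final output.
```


fib(11)
= fib(10) + fib(9)
= (fib(9) + fib(8)) + fib(9)
Computing bottom-up: fib(0)=0, fib(1)=1, fib(2)=1, fib(3)=2, fib(4)=3, fib(5)=5, fib(6)=8, fib(7)=13, fib(8)=21, fib(9)=34, fib(10)=55, fib(11)=89
= 89


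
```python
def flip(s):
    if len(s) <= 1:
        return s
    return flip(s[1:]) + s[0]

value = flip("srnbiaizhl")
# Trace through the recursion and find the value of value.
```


flip("srnbiaizhl")
= flip("rnbiaizhl") + "s"
= flip("nbiaizhl") + "r" + "s"
= flip("biaizhl") + "n" + "r" + "s"
= flip("iaizhl") + "b" + "n" + "r" + "s"
= flip("aizhl") + "i" + "b" + "n" + "r" + "s"
= flip("izhl") + "a" + "i" + "b" + "n" + "r" + "s"
= flip("zhl") + "i" + "a" + "i" + "b" + "n" + "r" + "s"
= flip("hl") + "z" + "i" + "a" + "i" + "b" + "n" + "r" + "s"
= flip("l") + "h" + "z" + "i" + "a" + "i" + "b" + "n" + "r" + "s"
= "l" + "h" + "z" + "i" + "a" + "i" + "b" + "n" + "r" + "s"
= "lhziaibnrs"


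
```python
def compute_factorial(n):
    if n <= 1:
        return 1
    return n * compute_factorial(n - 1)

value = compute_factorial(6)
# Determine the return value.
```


compute_factorial(6)
= 6 * compute_factorial(5)
= 6 * 5 * compute_factorial(4)
= 6 * 5 * 4 * compute_factorial(3)
= 6 * 5 * 4 * 3 * compute_factorial(2)
= 6 * 5 * 4 * 3 * 2 * compute_factorial(1)
= 6 * 5 * 4 * 3 * 2 * 1
= 720


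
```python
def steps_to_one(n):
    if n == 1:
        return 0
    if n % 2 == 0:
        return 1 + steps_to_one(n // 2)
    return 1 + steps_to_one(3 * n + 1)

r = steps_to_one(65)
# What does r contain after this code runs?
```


steps_to_one(65)
65 is odd -> 3*65+1 = 196 -> steps_to_one(196)
196 is even -> steps_to_one(98)
98 is even -> steps_to_one(49)
49 is odd -> 3*49+1 = 148 -> steps_to_one(148)
148 is even -> steps_to_one(74)
74 is even -> steps_to_one(37)
37 is odd -> 3*37+1 = 112 -> steps_to_one(112)
112 is even -> steps_to_one(56)
56 is even -> steps_to_one(28)
28 is even -> steps_to_one(14)
14 is even -> steps_to_one(7)
7 is odd -> 3*7+1 = 22 -> steps_to_one(22)
22 is even -> steps_to_one(11)
11 is odd -> 3*11+1 = 34 -> steps_to_one(34)
34 is even -> steps_to_one(17)
17 is odd -> 3*17+1 = 52 -> steps_to_one(52)
52 is even -> steps_to_one(26)
26 is even -> steps_to_one(13)
13 is odd -> 3*13+1 = 40 -> steps_to_one(40)
40 is even -> steps_to_one(20)
20 is even -> steps_to_one(10)
10 is even -> steps_to_one(5)
5 is odd -> 3*5+1 = 16 -> steps_to_one(16)
16 is even -> steps_to_one(8)
8 is even -> steps_to_one(4)
4 is even -> steps_to_one(2)
2 is even -> steps_to_one(1)
Reached 1 after 27 steps
= 27


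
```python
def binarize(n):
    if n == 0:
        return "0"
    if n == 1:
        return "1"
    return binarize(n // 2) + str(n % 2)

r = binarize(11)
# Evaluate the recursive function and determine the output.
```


binarize(11)
= binarize(5) + "1"
= binarize(2) + "1" + "1"
= binarize(1) + "0" + "1" + "1"
= "1" + "0" + "1" + "1"
= "1011"


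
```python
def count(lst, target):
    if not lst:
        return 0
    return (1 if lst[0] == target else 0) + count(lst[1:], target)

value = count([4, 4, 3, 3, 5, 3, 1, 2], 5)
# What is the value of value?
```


count([4, 4, 3, 3, 5, 3, 1, 2], 5)
lst[0]=4 != 5: 0 + count([4, 3, 3, 5, 3, 1, 2], 5)
lst[0]=4 != 5: 0 + count([3, 3, 5, 3, 1, 2], 5)
lst[0]=3 != 5: 0 + count([3, 5, 3, 1, 2], 5)
lst[0]=3 != 5: 0 + count([5, 3, 1, 2], 5)
lst[0]=5 == 5: 1 + count([3, 1, 2], 5)
lst[0]=3 != 5: 0 + count([1, 2], 5)
lst[0]=1 != 5: 0 + count([2], 5)
lst[0]=2 != 5: 0 + count([], 5)
= 1


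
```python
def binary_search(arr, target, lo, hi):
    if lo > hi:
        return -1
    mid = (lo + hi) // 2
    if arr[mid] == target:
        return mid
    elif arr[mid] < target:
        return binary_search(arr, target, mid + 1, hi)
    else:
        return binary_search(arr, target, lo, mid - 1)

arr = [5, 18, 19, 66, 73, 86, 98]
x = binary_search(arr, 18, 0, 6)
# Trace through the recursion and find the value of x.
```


binary_search(arr, 18, 0, 6)
lo=0, hi=6, mid=3, arr[mid]=66
66 > 18, search left half
lo=0, hi=2, mid=1, arr[mid]=18
arr[1] == 18, found at index 1
= 1


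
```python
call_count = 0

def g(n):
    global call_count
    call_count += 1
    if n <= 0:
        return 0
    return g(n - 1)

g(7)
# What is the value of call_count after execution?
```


g(7) calls g(6) calls ... calls g(0)
Total calls: 7 + 1 (for base case) = 8


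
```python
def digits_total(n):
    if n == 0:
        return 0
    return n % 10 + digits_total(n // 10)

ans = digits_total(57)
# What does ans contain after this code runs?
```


digits_total(57)
= 7 + digits_total(5)
= 7 + 5 + digits_total(0)
= 7 + 5 + 0
= 12


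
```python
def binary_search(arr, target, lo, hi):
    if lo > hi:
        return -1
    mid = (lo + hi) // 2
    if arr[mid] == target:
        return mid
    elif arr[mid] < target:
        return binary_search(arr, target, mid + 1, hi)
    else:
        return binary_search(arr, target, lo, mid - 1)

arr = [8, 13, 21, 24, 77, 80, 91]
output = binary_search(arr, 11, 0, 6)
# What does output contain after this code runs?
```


binary_search(arr, 11, 0, 6)
lo=0, hi=6, mid=3, arr[mid]=24
24 > 11, search left half
lo=0, hi=2, mid=1, arr[mid]=13
13 > 11, search left half
lo=0, hi=0, mid=0, arr[mid]=8
8 < 11, search right half
lo > hi, target not found, return -1
= -1


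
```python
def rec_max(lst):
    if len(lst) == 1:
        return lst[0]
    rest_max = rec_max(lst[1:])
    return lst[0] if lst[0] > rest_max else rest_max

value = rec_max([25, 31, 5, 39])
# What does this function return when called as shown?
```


rec_max([25, 31, 5, 39])
= compare 25 with rec_max([31, 5, 39])
= compare 31 with rec_max([5, 39])
= compare 5 with rec_max([39])
Base: rec_max([39]) = 39
compare 5 with 39: max = 39
compare 31 with 39: max = 39
compare 25 with 39: max = 39
= 39


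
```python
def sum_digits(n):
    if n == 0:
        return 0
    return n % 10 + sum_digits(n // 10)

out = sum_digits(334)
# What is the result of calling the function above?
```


sum_digits(334)
= 4 + sum_digits(33)
= 4 + 3 + sum_digits(3)
= 4 + 3 + 3 + sum_digits(0)
= 4 + 3 + 3 + 0
= 10


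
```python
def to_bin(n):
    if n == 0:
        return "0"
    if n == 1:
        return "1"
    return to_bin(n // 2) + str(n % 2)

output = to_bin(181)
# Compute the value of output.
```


to_bin(181)
= to_bin(90) + "1"
= to_bin(45) + "0" + "1"
= to_bin(22) + "1" + "0" + "1"
= to_bin(11) + "0" + "1" + "0" + "1"
= to_bin(5) + "1" + "0" + "1" + "0" + "1"
= to_bin(2) + "1" + "1" + "0" + "1" + "0" + "1"
= to_bin(1) + "0" + "1" + "1" + "0" + "1" + "0" + "1"
= "1" + "0" + "1" + "1" + "0" + "1" + "0" + "1"
= "10110101"


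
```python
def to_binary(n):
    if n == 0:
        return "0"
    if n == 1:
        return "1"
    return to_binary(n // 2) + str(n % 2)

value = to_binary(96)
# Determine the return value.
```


to_binary(96)
= to_binary(48) + "0"
= to_binary(24) + "0" + "0"
= to_binary(12) + "0" + "0" + "0"
= to_binary(6) + "0" + "0" + "0" + "0"
= to_binary(3) + "0" + "0" + "0" + "0" + "0"
= to_binary(1) + "1" + "0" + "0" + "0" + "0" + "0"
= "1" + "1" + "0" + "0" + "0" + "0" + "0"
= "1100000"


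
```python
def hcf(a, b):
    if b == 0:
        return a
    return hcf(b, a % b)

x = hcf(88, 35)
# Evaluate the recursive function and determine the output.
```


hcf(88, 35)
= hcf(35, 88 % 35) = hcf(35, 18)
= hcf(18, 35 % 18) = hcf(18, 17)
= hcf(17, 18 % 17) = hcf(17, 1)
= hcf(1, 17 % 1) = hcf(1, 0)
b == 0, return a = 1


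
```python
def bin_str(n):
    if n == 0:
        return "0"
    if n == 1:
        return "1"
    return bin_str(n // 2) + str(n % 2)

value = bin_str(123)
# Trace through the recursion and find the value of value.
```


bin_str(123)
= bin_str(61) + "1"
= bin_str(30) + "1" + "1"
= bin_str(15) + "0" + "1" + "1"
= bin_str(7) + "1" + "0" + "1" + "1"
= bin_str(3) + "1" + "1" + "0" + "1" + "1"
= bin_str(1) + "1" + "1" + "1" + "0" + "1" + "1"
= "1" + "1" + "1" + "1" + "0" + "1" + "1"
= "1111011"


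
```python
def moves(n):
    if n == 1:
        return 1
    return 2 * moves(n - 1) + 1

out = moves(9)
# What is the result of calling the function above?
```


moves(9)
= 2 * moves(8) + 1
= 2 * (2 * moves(7) + 1) + 1
= 2 * (2 * (2 * moves(6) + 1) + 1) + 1
= 2 * (2 * (2 * (2 * moves(5) + 1) + 1) + 1) + 1
= 2 * (2 * (2 * (2 * (2 * moves(4) + 1) + 1) + 1) + 1) + 1
= 2 * (2 * (2 * (2 * (2 * (2 * moves(3) + 1) + 1) + 1) + 1) + 1) + 1
= 2 * (2 * (2 * (2 * (2 * (2 * (2 * moves(2) + 1) + 1) + 1) + 1) + 1) + 1) + 1
= 2 * (2 * (2 * (2 * (2 * (2 * (2 * (2 * moves(1) + 1) + 1) + 1) + 1) + 1) + 1) + 1) + 1
Now compute bottom-up:
moves(1) = 1
moves(2) = 2 * 1 + 1 = 3
moves(3) = 2 * 3 + 1 = 7
moves(4) = 2 * 7 + 1 = 15
moves(5) = 2 * 15 + 1 = 31
moves(6) = 2 * 31 + 1 = 63
moves(7) = 2 * 63 + 1 = 127
moves(8) = 2 * 127 + 1 = 255
moves(9) = 2 * 255 + 1 = 511
= 511


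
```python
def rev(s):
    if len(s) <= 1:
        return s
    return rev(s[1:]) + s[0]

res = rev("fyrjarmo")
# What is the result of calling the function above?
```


rev("fyrjarmo")
= rev("yrjarmo") + "f"
= rev("rjarmo") + "y" + "f"
= rev("jarmo") + "r" + "y" + "f"
= rev("armo") + "j" + "r" + "y" + "f"
= rev("rmo") + "a" + "j" + "r" + "y" + "f"
= rev("mo") + "r" + "a" + "j" + "r" + "y" + "f"
= rev("o") + "m" + "r" + "a" + "j" + "r" + "y" + "f"
= "o" + "m" + "r" + "a" + "j" + "r" + "y" + "f"
= "omrajryf"


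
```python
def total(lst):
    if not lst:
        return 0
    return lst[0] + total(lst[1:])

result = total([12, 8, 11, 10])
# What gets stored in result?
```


total([12, 8, 11, 10])
= 12 + total([8, 11, 10])
= 12 + 8 + total([11, 10])
= 12 + 8 + 11 + total([10])
= 12 + 8 + 11 + 10 + total([])
= 12 + 8 + 11 + 10 + 0
= 41


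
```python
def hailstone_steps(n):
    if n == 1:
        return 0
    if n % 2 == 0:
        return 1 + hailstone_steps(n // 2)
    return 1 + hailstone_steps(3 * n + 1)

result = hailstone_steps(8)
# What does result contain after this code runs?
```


hailstone_steps(8)
8 is even -> hailstone_steps(4)
4 is even -> hailstone_steps(2)
2 is even -> hailstone_steps(1)
Reached 1 after 3 steps
= 3


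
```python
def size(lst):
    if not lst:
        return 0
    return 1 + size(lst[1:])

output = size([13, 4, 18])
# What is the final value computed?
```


size([13, 4, 18])
= 1 + size([4, 18])
= 1 + 1 + size([18])
= 1 + 1 + 1 + size([])
= 1 + 1 + 1 + 0
= 3


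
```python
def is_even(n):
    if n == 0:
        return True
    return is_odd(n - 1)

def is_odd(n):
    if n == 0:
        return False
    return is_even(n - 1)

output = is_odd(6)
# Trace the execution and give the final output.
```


is_odd(6)
= is_even(5)
= is_odd(4)
= is_even(3)
= is_odd(2)
= is_even(1)
= is_odd(0)
n == 0: return False
= False
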